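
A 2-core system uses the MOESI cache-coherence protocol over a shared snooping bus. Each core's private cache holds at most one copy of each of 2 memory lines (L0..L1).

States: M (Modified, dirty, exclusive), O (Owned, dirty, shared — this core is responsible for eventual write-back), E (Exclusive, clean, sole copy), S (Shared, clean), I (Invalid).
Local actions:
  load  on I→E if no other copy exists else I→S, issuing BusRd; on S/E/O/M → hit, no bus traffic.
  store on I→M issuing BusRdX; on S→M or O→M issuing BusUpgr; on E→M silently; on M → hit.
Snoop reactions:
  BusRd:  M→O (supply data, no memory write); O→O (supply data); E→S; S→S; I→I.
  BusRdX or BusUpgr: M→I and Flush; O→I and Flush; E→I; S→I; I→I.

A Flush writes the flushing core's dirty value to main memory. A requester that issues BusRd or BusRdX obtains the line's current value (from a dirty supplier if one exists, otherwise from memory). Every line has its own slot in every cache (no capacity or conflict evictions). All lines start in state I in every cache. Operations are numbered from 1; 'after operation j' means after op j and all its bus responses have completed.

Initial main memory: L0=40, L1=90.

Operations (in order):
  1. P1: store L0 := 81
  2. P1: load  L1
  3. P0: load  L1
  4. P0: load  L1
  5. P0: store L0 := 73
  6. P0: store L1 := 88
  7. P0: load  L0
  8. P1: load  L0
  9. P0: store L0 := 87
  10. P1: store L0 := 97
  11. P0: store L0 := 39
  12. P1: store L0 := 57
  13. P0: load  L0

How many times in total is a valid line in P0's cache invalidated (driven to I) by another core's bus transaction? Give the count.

1. P1: store L0 := 81  bus=[BusRdX]  L0: P0=I P1=M  mem[L0]=40
2. P1: load  L1  bus=[BusRd]  L1: P0=I P1=E  mem[L1]=90
3. P0: load  L1  bus=[BusRd]  L1: P0=S P1=S  mem[L1]=90
4. P0: load  L1  bus=[-]  L1: P0=S P1=S  mem[L1]=90
5. P0: store L0 := 73  bus=[BusRdX,Flush]  L0: P0=M P1=I  mem[L0]=81
6. P0: store L1 := 88  bus=[BusUpgr]  L1: P0=M P1=I  mem[L1]=90
7. P0: load  L0  bus=[-]  L0: P0=M P1=I  mem[L0]=81
8. P1: load  L0  bus=[BusRd]  L0: P0=O P1=S  mem[L0]=81
9. P0: store L0 := 87  bus=[BusUpgr]  L0: P0=M P1=I  mem[L0]=81
10. P1: store L0 := 97  bus=[BusRdX,Flush]  L0: P0=I P1=M  mem[L0]=87
11. P0: store L0 := 39  bus=[BusRdX,Flush]  L0: P0=M P1=I  mem[L0]=97
12. P1: store L0 := 57  bus=[BusRdX,Flush]  L0: P0=I P1=M  mem[L0]=39
13. P0: load  L0  bus=[BusRd]  L0: P0=S P1=O  mem[L0]=39

invalidations = 2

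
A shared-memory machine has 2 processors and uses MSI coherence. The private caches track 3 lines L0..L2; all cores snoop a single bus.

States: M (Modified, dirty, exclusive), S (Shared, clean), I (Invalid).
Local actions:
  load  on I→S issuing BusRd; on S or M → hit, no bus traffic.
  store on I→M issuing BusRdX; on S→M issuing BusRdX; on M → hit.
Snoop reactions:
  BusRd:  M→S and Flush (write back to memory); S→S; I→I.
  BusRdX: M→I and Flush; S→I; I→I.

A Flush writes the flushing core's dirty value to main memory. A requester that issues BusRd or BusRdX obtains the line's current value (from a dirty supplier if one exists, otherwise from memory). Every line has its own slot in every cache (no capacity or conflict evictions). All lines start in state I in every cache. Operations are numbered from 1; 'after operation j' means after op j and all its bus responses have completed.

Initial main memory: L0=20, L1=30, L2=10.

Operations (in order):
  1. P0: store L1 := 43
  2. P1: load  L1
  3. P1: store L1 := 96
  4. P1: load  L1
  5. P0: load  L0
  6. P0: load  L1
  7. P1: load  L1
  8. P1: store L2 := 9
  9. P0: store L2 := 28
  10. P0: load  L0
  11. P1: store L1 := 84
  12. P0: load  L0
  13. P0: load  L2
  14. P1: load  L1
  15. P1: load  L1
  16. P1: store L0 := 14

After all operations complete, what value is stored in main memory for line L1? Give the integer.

memory[L1] = 96

step 1: P0: store L1 := 43  ⟶  MI  (L1)  txn=BusRdX  M[L1]=30
step 2: P1: load  L1  ⟶  SS  (L1)  txn=BusRd+Flush  M[L1]=43
step 3: P1: store L1 := 96  ⟶  IM  (L1)  txn=BusRdX  M[L1]=43
step 4: P1: load  L1  ⟶  IM  (L1)  txn=∅  M[L1]=43
step 5: P0: load  L0  ⟶  SI  (L0)  txn=BusRd  M[L0]=20
step 6: P0: load  L1  ⟶  SS  (L1)  txn=BusRd+Flush  M[L1]=96
step 7: P1: load  L1  ⟶  SS  (L1)  txn=∅  M[L1]=96
step 8: P1: store L2 := 9  ⟶  IM  (L2)  txn=BusRdX  M[L2]=10
step 9: P0: store L2 := 28  ⟶  MI  (L2)  txn=BusRdX+Flush  M[L2]=9
step 10: P0: load  L0  ⟶  SI  (L0)  txn=∅  M[L0]=20
step 11: P1: store L1 := 84  ⟶  IM  (L1)  txn=BusRdX  M[L1]=96
step 12: P0: load  L0  ⟶  SI  (L0)  txn=∅  M[L0]=20
step 13: P0: load  L2  ⟶  MI  (L2)  txn=∅  M[L2]=9
step 14: P1: load  L1  ⟶  IM  (L1)  txn=∅  M[L1]=96
step 15: P1: load  L1  ⟶  IM  (L1)  txn=∅  M[L1]=96
step 16: P1: store L0 := 14  ⟶  IM  (L0)  txn=BusRdX  M[L0]=20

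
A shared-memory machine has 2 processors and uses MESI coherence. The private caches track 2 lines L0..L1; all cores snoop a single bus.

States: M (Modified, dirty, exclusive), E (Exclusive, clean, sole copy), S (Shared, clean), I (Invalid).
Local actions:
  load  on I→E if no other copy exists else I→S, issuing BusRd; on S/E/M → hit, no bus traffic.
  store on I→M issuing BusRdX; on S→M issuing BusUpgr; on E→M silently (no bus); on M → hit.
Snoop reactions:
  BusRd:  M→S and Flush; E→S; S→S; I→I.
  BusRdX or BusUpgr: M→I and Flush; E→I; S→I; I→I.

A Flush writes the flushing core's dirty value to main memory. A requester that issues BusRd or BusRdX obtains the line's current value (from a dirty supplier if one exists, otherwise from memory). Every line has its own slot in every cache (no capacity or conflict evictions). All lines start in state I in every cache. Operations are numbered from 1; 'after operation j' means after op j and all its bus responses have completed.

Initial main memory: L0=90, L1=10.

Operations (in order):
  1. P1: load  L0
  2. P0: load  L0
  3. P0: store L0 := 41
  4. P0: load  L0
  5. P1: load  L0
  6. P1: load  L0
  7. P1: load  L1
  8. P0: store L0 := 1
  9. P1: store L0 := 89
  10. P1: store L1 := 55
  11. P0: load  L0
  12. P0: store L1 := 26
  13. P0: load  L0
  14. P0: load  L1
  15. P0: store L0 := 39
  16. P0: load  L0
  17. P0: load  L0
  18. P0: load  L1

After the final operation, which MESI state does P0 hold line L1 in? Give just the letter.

state = M

1. P1: load  L0  bus=[BusRd]  L0: P0=I P1=E  mem[L0]=90
2. P0: load  L0  bus=[BusRd]  L0: P0=S P1=S  mem[L0]=90
3. P0: store L0 := 41  bus=[BusUpgr]  L0: P0=M P1=I  mem[L0]=90
4. P0: load  L0  bus=[-]  L0: P0=M P1=I  mem[L0]=90
5. P1: load  L0  bus=[BusRd,Flush]  L0: P0=S P1=S  mem[L0]=41
6. P1: load  L0  bus=[-]  L0: P0=S P1=S  mem[L0]=41
7. P1: load  L1  bus=[BusRd]  L1: P0=I P1=E  mem[L1]=10
8. P0: store L0 := 1  bus=[BusUpgr]  L0: P0=M P1=I  mem[L0]=41
9. P1: store L0 := 89  bus=[BusRdX,Flush]  L0: P0=I P1=M  mem[L0]=1
10. P1: store L1 := 55  bus=[-]  L1: P0=I P1=M  mem[L1]=10
11. P0: load  L0  bus=[BusRd,Flush]  L0: P0=S P1=S  mem[L0]=89
12. P0: store L1 := 26  bus=[BusRdX,Flush]  L1: P0=M P1=I  mem[L1]=55
13. P0: load  L0  bus=[-]  L0: P0=S P1=S  mem[L0]=89
14. P0: load  L1  bus=[-]  L1: P0=M P1=I  mem[L1]=55
15. P0: store L0 := 39  bus=[BusUpgr]  L0: P0=M P1=I  mem[L0]=89
16. P0: load  L0  bus=[-]  L0: P0=M P1=I  mem[L0]=89
17. P0: load  L0  bus=[-]  L0: P0=M P1=I  mem[L0]=89
18. P0: load  L1  bus=[-]  L1: P0=M P1=I  mem[L1]=55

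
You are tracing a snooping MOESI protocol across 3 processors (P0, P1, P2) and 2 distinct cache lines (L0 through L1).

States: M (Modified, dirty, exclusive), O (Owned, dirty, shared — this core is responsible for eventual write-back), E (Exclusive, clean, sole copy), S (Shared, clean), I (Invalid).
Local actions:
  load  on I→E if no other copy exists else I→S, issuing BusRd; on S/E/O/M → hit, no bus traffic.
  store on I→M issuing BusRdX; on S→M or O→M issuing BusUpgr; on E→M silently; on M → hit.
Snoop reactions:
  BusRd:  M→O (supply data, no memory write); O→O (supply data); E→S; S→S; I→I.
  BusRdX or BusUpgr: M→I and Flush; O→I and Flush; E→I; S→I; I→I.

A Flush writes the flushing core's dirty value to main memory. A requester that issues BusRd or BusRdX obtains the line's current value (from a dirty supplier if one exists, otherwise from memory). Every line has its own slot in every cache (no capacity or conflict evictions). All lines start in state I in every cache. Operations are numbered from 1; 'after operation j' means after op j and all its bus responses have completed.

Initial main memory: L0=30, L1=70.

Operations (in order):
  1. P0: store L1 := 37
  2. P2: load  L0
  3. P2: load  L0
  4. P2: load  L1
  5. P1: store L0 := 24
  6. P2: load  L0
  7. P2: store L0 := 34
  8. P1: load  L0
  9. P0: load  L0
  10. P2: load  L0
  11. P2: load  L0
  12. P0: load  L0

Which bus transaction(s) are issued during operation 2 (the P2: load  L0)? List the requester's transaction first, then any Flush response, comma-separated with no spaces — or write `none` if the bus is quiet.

  op1 P0: store L1 := 37 → M/I/I on L1; bus BusRdX; mem=70
  op2 P2: load  L0 → I/I/E on L0; bus BusRd; mem=30
  op3 P2: load  L0 → I/I/E on L0; bus (none); mem=30
  op4 P2: load  L1 → O/I/S on L1; bus BusRd; mem=70
  op5 P1: store L0 := 24 → I/M/I on L0; bus BusRdX; mem=30
  op6 P2: load  L0 → I/O/S on L0; bus BusRd; mem=30
  op7 P2: store L0 := 34 → I/I/M on L0; bus BusUpgr Flush; mem=24
  op8 P1: load  L0 → I/S/O on L0; bus BusRd; mem=24
  op9 P0: load  L0 → S/S/O on L0; bus BusRd; mem=24
  op10 P2: load  L0 → S/S/O on L0; bus (none); mem=24
  op11 P2: load  L0 → S/S/O on L0; bus (none); mem=24
  op12 P0: load  L0 → S/S/O on L0; bus (none); mem=24

bus = BusRd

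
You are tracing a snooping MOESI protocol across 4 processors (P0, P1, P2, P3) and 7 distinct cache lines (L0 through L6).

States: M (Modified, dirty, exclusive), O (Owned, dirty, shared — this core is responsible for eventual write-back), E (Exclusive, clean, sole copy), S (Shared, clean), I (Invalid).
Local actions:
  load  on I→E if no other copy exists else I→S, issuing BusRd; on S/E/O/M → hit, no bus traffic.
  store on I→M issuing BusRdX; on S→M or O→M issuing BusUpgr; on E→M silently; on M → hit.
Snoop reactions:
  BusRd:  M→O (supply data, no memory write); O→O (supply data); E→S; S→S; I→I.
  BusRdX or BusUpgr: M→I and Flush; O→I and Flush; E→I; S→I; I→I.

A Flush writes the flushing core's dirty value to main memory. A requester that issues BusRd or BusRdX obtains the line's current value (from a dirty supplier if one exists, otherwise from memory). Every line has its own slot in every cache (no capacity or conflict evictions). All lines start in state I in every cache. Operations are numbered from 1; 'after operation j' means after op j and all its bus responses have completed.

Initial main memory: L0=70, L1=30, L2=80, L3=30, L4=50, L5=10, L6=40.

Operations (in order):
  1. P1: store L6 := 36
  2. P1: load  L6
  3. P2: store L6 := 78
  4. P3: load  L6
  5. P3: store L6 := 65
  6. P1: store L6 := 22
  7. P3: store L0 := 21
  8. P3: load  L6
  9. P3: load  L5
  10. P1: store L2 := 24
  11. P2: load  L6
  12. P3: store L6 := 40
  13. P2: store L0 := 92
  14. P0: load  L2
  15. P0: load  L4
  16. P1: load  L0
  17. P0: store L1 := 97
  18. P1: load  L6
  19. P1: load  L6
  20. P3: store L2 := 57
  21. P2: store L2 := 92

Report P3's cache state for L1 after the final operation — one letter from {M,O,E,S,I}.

1. P1: store L6 := 36  bus=[BusRdX]  L6: P0=I P1=M P2=I P3=I  mem[L6]=40
2. P1: load  L6  bus=[-]  L6: P0=I P1=M P2=I P3=I  mem[L6]=40
3. P2: store L6 := 78  bus=[BusRdX,Flush]  L6: P0=I P1=I P2=M P3=I  mem[L6]=36
4. P3: load  L6  bus=[BusRd]  L6: P0=I P1=I P2=O P3=S  mem[L6]=36
5. P3: store L6 := 65  bus=[BusUpgr,Flush]  L6: P0=I P1=I P2=I P3=M  mem[L6]=78
6. P1: store L6 := 22  bus=[BusRdX,Flush]  L6: P0=I P1=M P2=I P3=I  mem[L6]=65
7. P3: store L0 := 21  bus=[BusRdX]  L0: P0=I P1=I P2=I P3=M  mem[L0]=70
8. P3: load  L6  bus=[BusRd]  L6: P0=I P1=O P2=I P3=S  mem[L6]=65
9. P3: load  L5  bus=[BusRd]  L5: P0=I P1=I P2=I P3=E  mem[L5]=10
10. P1: store L2 := 24  bus=[BusRdX]  L2: P0=I P1=M P2=I P3=I  mem[L2]=80
11. P2: load  L6  bus=[BusRd]  L6: P0=I P1=O P2=S P3=S  mem[L6]=65
12. P3: store L6 := 40  bus=[BusUpgr,Flush]  L6: P0=I P1=I P2=I P3=M  mem[L6]=22
13. P2: store L0 := 92  bus=[BusRdX,Flush]  L0: P0=I P1=I P2=M P3=I  mem[L0]=21
14. P0: load  L2  bus=[BusRd]  L2: P0=S P1=O P2=I P3=I  mem[L2]=80
15. P0: load  L4  bus=[BusRd]  L4: P0=E P1=I P2=I P3=I  mem[L4]=50
16. P1: load  L0  bus=[BusRd]  L0: P0=I P1=S P2=O P3=I  mem[L0]=21
17. P0: store L1 := 97  bus=[BusRdX]  L1: P0=M P1=I P2=I P3=I  mem[L1]=30
18. P1: load  L6  bus=[BusRd]  L6: P0=I P1=S P2=I P3=O  mem[L6]=22
19. P1: load  L6  bus=[-]  L6: P0=I P1=S P2=I P3=O  mem[L6]=22
20. P3: store L2 := 57  bus=[BusRdX,Flush]  L2: P0=I P1=I P2=I P3=M  mem[L2]=24
21. P2: store L2 := 92  bus=[BusRdX,Flush]  L2: P0=I P1=I P2=M P3=I  mem[L2]=57

state = I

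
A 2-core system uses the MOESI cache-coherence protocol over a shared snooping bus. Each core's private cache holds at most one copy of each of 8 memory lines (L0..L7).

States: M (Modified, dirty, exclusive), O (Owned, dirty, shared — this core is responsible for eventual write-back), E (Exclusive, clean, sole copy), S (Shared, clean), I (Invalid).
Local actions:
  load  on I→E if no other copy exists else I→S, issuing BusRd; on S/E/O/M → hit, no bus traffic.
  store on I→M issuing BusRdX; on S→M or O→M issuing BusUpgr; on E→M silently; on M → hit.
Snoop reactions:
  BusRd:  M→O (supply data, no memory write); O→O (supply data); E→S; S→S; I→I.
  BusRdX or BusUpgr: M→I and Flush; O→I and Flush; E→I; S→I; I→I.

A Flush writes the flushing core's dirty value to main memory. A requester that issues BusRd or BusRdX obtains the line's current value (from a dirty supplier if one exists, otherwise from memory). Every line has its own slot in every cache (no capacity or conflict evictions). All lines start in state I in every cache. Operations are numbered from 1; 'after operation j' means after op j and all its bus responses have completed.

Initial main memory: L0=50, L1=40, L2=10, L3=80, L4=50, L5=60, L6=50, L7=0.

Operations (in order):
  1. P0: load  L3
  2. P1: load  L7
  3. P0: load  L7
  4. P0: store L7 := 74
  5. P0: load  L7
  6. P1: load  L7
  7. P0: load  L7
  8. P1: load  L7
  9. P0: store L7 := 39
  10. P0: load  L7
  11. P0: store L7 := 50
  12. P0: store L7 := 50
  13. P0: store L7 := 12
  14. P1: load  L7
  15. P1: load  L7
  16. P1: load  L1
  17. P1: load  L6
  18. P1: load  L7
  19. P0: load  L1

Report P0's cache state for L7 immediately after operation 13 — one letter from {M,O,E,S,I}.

state = M

[1] P0: load  L3 | P0:E(80), P1:I | bus: BusRd
[2] P1: load  L7 | P0:I, P1:E(0) | bus: BusRd
[3] P0: load  L7 | P0:S(0), P1:S(0) | bus: BusRd
[4] P0: store L7 := 74 | P0:M(74), P1:I | bus: BusUpgr
[5] P0: load  L7 | P0:M(74), P1:I | bus: none
[6] P1: load  L7 | P0:O(74), P1:S(74) | bus: BusRd
[7] P0: load  L7 | P0:O(74), P1:S(74) | bus: none
[8] P1: load  L7 | P0:O(74), P1:S(74) | bus: none
[9] P0: store L7 := 39 | P0:M(39), P1:I | bus: BusUpgr
[10] P0: load  L7 | P0:M(39), P1:I | bus: none
[11] P0: store L7 := 50 | P0:M(50), P1:I | bus: none
[12] P0: store L7 := 50 | P0:M(50), P1:I | bus: none
[13] P0: store L7 := 12 | P0:M(12), P1:I | bus: none
[14] P1: load  L7 | P0:O(12), P1:S(12) | bus: BusRd
[15] P1: load  L7 | P0:O(12), P1:S(12) | bus: none
[16] P1: load  L1 | P0:I, P1:E(40) | bus: BusRd
[17] P1: load  L6 | P0:I, P1:E(50) | bus: BusRd
[18] P1: load  L7 | P0:O(12), P1:S(12) | bus: none
[19] P0: load  L1 | P0:S(40), P1:S(40) | bus: BusRd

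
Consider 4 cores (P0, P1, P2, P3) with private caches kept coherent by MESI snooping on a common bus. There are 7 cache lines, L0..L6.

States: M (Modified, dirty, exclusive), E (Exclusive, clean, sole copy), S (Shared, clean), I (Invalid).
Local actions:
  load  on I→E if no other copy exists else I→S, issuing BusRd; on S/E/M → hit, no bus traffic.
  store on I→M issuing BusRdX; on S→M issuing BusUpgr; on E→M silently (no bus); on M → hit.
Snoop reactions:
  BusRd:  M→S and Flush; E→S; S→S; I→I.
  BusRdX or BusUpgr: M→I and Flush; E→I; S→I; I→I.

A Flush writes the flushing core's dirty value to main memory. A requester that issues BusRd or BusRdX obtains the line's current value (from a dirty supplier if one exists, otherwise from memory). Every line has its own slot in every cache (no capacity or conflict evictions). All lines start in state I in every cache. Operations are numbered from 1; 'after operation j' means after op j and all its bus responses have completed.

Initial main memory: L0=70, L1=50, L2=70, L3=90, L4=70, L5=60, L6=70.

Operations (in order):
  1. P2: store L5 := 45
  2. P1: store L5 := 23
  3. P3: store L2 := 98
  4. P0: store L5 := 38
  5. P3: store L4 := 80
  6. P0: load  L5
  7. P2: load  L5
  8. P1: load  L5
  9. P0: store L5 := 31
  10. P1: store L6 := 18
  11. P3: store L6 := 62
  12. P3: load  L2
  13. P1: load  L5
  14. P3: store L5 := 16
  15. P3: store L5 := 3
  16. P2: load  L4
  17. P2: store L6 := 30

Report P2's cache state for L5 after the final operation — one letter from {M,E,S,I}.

state = I

1. P2: store L5 := 45  bus=[BusRdX]  L5: P0=I P1=I P2=M P3=I  mem[L5]=60
2. P1: store L5 := 23  bus=[BusRdX,Flush]  L5: P0=I P1=M P2=I P3=I  mem[L5]=45
3. P3: store L2 := 98  bus=[BusRdX]  L2: P0=I P1=I P2=I P3=M  mem[L2]=70
4. P0: store L5 := 38  bus=[BusRdX,Flush]  L5: P0=M P1=I P2=I P3=I  mem[L5]=23
5. P3: store L4 := 80  bus=[BusRdX]  L4: P0=I P1=I P2=I P3=M  mem[L4]=70
6. P0: load  L5  bus=[-]  L5: P0=M P1=I P2=I P3=I  mem[L5]=23
7. P2: load  L5  bus=[BusRd,Flush]  L5: P0=S P1=I P2=S P3=I  mem[L5]=38
8. P1: load  L5  bus=[BusRd]  L5: P0=S P1=S P2=S P3=I  mem[L5]=38
9. P0: store L5 := 31  bus=[BusUpgr]  L5: P0=M P1=I P2=I P3=I  mem[L5]=38
10. P1: store L6 := 18  bus=[BusRdX]  L6: P0=I P1=M P2=I P3=I  mem[L6]=70
11. P3: store L6 := 62  bus=[BusRdX,Flush]  L6: P0=I P1=I P2=I P3=M  mem[L6]=18
12. P3: load  L2  bus=[-]  L2: P0=I P1=I P2=I P3=M  mem[L2]=70
13. P1: load  L5  bus=[BusRd,Flush]  L5: P0=S P1=S P2=I P3=I  mem[L5]=31
14. P3: store L5 := 16  bus=[BusRdX]  L5: P0=I P1=I P2=I P3=M  mem[L5]=31
15. P3: store L5 := 3  bus=[-]  L5: P0=I P1=I P2=I P3=M  mem[L5]=31
16. P2: load  L4  bus=[BusRd,Flush]  L4: P0=I P1=I P2=S P3=S  mem[L4]=80
17. P2: store L6 := 30  bus=[BusRdX,Flush]  L6: P0=I P1=I P2=M P3=I  mem[L6]=62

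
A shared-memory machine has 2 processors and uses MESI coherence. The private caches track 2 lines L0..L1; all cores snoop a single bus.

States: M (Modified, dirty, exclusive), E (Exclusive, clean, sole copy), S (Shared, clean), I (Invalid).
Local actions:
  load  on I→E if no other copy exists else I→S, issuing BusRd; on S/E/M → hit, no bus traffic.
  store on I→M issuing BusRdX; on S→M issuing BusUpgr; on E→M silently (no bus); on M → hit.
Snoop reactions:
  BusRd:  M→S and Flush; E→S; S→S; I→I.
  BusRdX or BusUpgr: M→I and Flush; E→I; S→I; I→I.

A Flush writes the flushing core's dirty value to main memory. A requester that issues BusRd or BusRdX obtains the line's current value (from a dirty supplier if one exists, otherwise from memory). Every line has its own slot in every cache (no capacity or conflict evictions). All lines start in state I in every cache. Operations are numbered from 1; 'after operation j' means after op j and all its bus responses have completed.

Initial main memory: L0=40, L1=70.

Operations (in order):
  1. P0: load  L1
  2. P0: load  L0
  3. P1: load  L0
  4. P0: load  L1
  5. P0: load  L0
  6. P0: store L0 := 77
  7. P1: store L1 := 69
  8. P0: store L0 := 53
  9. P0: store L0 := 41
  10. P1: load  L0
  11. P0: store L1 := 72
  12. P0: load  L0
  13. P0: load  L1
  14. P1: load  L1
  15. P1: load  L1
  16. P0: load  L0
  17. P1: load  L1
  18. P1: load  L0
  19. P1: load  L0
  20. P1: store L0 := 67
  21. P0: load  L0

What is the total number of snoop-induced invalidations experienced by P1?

invalidations = 2

step 1: P0: load  L1  ⟶  EI  (L1)  txn=BusRd  M[L1]=70
step 2: P0: load  L0  ⟶  EI  (L0)  txn=BusRd  M[L0]=40
step 3: P1: load  L0  ⟶  SS  (L0)  txn=BusRd  M[L0]=40
step 4: P0: load  L1  ⟶  EI  (L1)  txn=∅  M[L1]=70
step 5: P0: load  L0  ⟶  SS  (L0)  txn=∅  M[L0]=40
step 6: P0: store L0 := 77  ⟶  MI  (L0)  txn=BusUpgr  M[L0]=40
step 7: P1: store L1 := 69  ⟶  IM  (L1)  txn=BusRdX  M[L1]=70
step 8: P0: store L0 := 53  ⟶  MI  (L0)  txn=∅  M[L0]=40
step 9: P0: store L0 := 41  ⟶  MI  (L0)  txn=∅  M[L0]=40
step 10: P1: load  L0  ⟶  SS  (L0)  txn=BusRd+Flush  M[L0]=41
step 11: P0: store L1 := 72  ⟶  MI  (L1)  txn=BusRdX+Flush  M[L1]=69
step 12: P0: load  L0  ⟶  SS  (L0)  txn=∅  M[L0]=41
step 13: P0: load  L1  ⟶  MI  (L1)  txn=∅  M[L1]=69
step 14: P1: load  L1  ⟶  SS  (L1)  txn=BusRd+Flush  M[L1]=72
step 15: P1: load  L1  ⟶  SS  (L1)  txn=∅  M[L1]=72
step 16: P0: load  L0  ⟶  SS  (L0)  txn=∅  M[L0]=41
step 17: P1: load  L1  ⟶  SS  (L1)  txn=∅  M[L1]=72
step 18: P1: load  L0  ⟶  SS  (L0)  txn=∅  M[L0]=41
step 19: P1: load  L0  ⟶  SS  (L0)  txn=∅  M[L0]=41
step 20: P1: store L0 := 67  ⟶  IM  (L0)  txn=BusUpgr  M[L0]=41
step 21: P0: load  L0  ⟶  SS  (L0)  txn=BusRd+Flush  M[L0]=67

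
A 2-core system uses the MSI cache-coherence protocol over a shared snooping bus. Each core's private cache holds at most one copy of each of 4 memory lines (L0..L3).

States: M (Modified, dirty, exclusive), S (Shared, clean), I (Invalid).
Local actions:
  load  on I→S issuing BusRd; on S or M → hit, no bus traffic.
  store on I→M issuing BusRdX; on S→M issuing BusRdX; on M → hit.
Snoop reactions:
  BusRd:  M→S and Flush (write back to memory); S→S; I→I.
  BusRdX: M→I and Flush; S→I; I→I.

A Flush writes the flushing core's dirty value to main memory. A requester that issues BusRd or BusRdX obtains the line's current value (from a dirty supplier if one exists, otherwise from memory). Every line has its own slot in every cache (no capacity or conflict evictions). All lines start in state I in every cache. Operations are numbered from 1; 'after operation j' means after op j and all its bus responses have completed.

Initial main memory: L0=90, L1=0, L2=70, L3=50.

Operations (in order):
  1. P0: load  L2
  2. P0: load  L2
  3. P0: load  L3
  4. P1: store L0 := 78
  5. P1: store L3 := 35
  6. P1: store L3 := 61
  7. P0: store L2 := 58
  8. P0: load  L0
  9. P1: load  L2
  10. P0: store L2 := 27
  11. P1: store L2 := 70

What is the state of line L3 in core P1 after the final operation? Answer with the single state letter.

step 1: P0: load  L2  ⟶  SI  (L2)  txn=BusRd  M[L2]=70
step 2: P0: load  L2  ⟶  SI  (L2)  txn=∅  M[L2]=70
step 3: P0: load  L3  ⟶  SI  (L3)  txn=BusRd  M[L3]=50
step 4: P1: store L0 := 78  ⟶  IM  (L0)  txn=BusRdX  M[L0]=90
step 5: P1: store L3 := 35  ⟶  IM  (L3)  txn=BusRdX  M[L3]=50
step 6: P1: store L3 := 61  ⟶  IM  (L3)  txn=∅  M[L3]=50
step 7: P0: store L2 := 58  ⟶  MI  (L2)  txn=BusRdX  M[L2]=70
step 8: P0: load  L0  ⟶  SS  (L0)  txn=BusRd+Flush  M[L0]=78
step 9: P1: load  L2  ⟶  SS  (L2)  txn=BusRd+Flush  M[L2]=58
step 10: P0: store L2 := 27  ⟶  MI  (L2)  txn=BusRdX  M[L2]=58
step 11: P1: store L2 := 70  ⟶  IM  (L2)  txn=BusRdX+Flush  M[L2]=27

state = M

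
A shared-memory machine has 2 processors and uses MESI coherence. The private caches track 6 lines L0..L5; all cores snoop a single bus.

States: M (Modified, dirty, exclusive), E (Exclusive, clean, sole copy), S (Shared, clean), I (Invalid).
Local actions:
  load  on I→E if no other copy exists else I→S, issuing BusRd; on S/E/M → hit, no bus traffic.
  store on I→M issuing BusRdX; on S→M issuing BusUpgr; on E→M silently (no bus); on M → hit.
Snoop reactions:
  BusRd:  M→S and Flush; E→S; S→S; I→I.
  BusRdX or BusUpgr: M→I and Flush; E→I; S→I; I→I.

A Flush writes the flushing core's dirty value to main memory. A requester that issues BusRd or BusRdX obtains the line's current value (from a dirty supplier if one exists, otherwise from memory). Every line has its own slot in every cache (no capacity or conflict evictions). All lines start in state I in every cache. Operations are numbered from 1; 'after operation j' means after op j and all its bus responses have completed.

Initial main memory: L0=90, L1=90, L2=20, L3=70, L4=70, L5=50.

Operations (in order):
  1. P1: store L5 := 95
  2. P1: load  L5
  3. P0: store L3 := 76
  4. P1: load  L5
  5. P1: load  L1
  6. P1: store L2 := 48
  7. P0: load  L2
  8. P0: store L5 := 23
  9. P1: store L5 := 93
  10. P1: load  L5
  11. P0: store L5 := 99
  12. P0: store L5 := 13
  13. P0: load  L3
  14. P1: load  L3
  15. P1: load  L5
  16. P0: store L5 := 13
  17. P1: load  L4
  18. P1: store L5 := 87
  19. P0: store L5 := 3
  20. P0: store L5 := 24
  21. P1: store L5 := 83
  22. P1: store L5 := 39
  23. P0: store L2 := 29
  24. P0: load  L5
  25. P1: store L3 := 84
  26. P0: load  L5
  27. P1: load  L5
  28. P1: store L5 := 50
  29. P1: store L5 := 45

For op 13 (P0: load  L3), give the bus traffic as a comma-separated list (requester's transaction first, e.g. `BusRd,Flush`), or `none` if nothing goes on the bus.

bus = none

step 1: P1: store L5 := 95  ⟶  IM  (L5)  txn=BusRdX  M[L5]=50
step 2: P1: load  L5  ⟶  IM  (L5)  txn=∅  M[L5]=50
step 3: P0: store L3 := 76  ⟶  MI  (L3)  txn=BusRdX  M[L3]=70
step 4: P1: load  L5  ⟶  IM  (L5)  txn=∅  M[L5]=50
step 5: P1: load  L1  ⟶  IE  (L1)  txn=BusRd  M[L1]=90
step 6: P1: store L2 := 48  ⟶  IM  (L2)  txn=BusRdX  M[L2]=20
step 7: P0: load  L2  ⟶  SS  (L2)  txn=BusRd+Flush  M[L2]=48
step 8: P0: store L5 := 23  ⟶  MI  (L5)  txn=BusRdX+Flush  M[L5]=95
step 9: P1: store L5 := 93  ⟶  IM  (L5)  txn=BusRdX+Flush  M[L5]=23
step 10: P1: load  L5  ⟶  IM  (L5)  txn=∅  M[L5]=23
step 11: P0: store L5 := 99  ⟶  MI  (L5)  txn=BusRdX+Flush  M[L5]=93
step 12: P0: store L5 := 13  ⟶  MI  (L5)  txn=∅  M[L5]=93
step 13: P0: load  L3  ⟶  MI  (L3)  txn=∅  M[L3]=70
step 14: P1: load  L3  ⟶  SS  (L3)  txn=BusRd+Flush  M[L3]=76
step 15: P1: load  L5  ⟶  SS  (L5)  txn=BusRd+Flush  M[L5]=13
step 16: P0: store L5 := 13  ⟶  MI  (L5)  txn=BusUpgr  M[L5]=13
step 17: P1: load  L4  ⟶  IE  (L4)  txn=BusRd  M[L4]=70
step 18: P1: store L5 := 87  ⟶  IM  (L5)  txn=BusRdX+Flush  M[L5]=13
step 19: P0: store L5 := 3  ⟶  MI  (L5)  txn=BusRdX+Flush  M[L5]=87
step 20: P0: store L5 := 24  ⟶  MI  (L5)  txn=∅  M[L5]=87
step 21: P1: store L5 := 83  ⟶  IM  (L5)  txn=BusRdX+Flush  M[L5]=24
step 22: P1: store L5 := 39  ⟶  IM  (L5)  txn=∅  M[L5]=24
step 23: P0: store L2 := 29  ⟶  MI  (L2)  txn=BusUpgr  M[L2]=48
step 24: P0: load  L5  ⟶  SS  (L5)  txn=BusRd+Flush  M[L5]=39
step 25: P1: store L3 := 84  ⟶  IM  (L3)  txn=BusUpgr  M[L3]=76
step 26: P0: load  L5  ⟶  SS  (L5)  txn=∅  M[L5]=39
step 27: P1: load  L5  ⟶  SS  (L5)  txn=∅  M[L5]=39
step 28: P1: store L5 := 50  ⟶  IM  (L5)  txn=BusUpgr  M[L5]=39
step 29: P1: store L5 := 45  ⟶  IM  (L5)  txn=∅  M[L5]=39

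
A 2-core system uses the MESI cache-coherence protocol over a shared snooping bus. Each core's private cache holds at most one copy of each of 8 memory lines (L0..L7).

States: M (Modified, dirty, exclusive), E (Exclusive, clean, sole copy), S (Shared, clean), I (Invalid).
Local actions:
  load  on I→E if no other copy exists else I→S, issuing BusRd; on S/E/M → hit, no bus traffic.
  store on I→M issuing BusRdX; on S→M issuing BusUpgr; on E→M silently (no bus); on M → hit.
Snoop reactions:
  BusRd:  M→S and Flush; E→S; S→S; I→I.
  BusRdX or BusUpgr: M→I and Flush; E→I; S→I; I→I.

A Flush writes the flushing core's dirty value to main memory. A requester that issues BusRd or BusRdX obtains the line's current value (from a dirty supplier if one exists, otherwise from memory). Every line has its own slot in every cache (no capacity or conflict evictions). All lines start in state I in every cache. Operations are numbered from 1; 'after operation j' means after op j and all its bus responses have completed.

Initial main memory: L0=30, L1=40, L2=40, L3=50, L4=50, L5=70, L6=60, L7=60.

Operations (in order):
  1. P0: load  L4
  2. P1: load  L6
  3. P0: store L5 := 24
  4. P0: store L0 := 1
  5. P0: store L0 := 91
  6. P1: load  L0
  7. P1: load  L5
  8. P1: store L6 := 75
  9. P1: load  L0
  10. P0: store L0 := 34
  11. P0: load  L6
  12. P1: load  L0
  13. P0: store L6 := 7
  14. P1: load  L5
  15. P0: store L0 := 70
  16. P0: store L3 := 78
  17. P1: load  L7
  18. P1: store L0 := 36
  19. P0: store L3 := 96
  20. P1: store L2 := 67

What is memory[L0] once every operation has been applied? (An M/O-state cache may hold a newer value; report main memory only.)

step 1: P0: load  L4  ⟶  EI  (L4)  txn=BusRd  M[L4]=50
step 2: P1: load  L6  ⟶  IE  (L6)  txn=BusRd  M[L6]=60
step 3: P0: store L5 := 24  ⟶  MI  (L5)  txn=BusRdX  M[L5]=70
step 4: P0: store L0 := 1  ⟶  MI  (L0)  txn=BusRdX  M[L0]=30
step 5: P0: store L0 := 91  ⟶  MI  (L0)  txn=∅  M[L0]=30
step 6: P1: load  L0  ⟶  SS  (L0)  txn=BusRd+Flush  M[L0]=91
step 7: P1: load  L5  ⟶  SS  (L5)  txn=BusRd+Flush  M[L5]=24
step 8: P1: store L6 := 75  ⟶  IM  (L6)  txn=∅  M[L6]=60
step 9: P1: load  L0  ⟶  SS  (L0)  txn=∅  M[L0]=91
step 10: P0: store L0 := 34  ⟶  MI  (L0)  txn=BusUpgr  M[L0]=91
step 11: P0: load  L6  ⟶  SS  (L6)  txn=BusRd+Flush  M[L6]=75
step 12: P1: load  L0  ⟶  SS  (L0)  txn=BusRd+Flush  M[L0]=34
step 13: P0: store L6 := 7  ⟶  MI  (L6)  txn=BusUpgr  M[L6]=75
step 14: P1: load  L5  ⟶  SS  (L5)  txn=∅  M[L5]=24
step 15: P0: store L0 := 70  ⟶  MI  (L0)  txn=BusUpgr  M[L0]=34
step 16: P0: store L3 := 78  ⟶  MI  (L3)  txn=BusRdX  M[L3]=50
step 17: P1: load  L7  ⟶  IE  (L7)  txn=BusRd  M[L7]=60
step 18: P1: store L0 := 36  ⟶  IM  (L0)  txn=BusRdX+Flush  M[L0]=70
step 19: P0: store L3 := 96  ⟶  MI  (L3)  txn=∅  M[L3]=50
step 20: P1: store L2 := 67  ⟶  IM  (L2)  txn=BusRdX  M[L2]=40

memory[L0] = 70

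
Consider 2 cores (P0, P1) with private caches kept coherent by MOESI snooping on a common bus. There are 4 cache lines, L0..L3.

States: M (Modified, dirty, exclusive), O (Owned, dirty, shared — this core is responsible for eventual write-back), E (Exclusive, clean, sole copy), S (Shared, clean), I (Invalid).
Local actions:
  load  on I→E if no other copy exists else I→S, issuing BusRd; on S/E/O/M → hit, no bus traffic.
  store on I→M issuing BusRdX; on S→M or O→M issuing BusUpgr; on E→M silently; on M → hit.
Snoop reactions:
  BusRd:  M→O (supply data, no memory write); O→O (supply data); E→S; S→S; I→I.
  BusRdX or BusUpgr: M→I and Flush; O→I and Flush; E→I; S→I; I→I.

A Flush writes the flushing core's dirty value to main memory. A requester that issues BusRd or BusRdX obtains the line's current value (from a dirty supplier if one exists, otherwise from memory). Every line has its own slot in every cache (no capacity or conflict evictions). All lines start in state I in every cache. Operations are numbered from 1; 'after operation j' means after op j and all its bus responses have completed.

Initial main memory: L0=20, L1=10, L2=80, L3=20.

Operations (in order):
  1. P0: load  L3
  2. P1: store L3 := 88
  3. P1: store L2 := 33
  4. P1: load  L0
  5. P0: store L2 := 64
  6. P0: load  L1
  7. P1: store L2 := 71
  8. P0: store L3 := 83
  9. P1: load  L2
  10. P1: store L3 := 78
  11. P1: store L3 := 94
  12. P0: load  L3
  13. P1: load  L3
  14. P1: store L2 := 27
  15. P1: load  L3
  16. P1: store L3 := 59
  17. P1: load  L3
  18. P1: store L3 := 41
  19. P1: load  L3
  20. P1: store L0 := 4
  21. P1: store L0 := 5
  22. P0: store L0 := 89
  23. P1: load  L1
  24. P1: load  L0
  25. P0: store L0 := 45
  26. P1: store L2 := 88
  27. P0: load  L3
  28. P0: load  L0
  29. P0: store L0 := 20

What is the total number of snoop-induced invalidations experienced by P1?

invalidations = 4

1. P0: load  L3  bus=[BusRd]  L3: P0=E P1=I  mem[L3]=20
2. P1: store L3 := 88  bus=[BusRdX]  L3: P0=I P1=M  mem[L3]=20
3. P1: store L2 := 33  bus=[BusRdX]  L2: P0=I P1=M  mem[L2]=80
4. P1: load  L0  bus=[BusRd]  L0: P0=I P1=E  mem[L0]=20
5. P0: store L2 := 64  bus=[BusRdX,Flush]  L2: P0=M P1=I  mem[L2]=33
6. P0: load  L1  bus=[BusRd]  L1: P0=E P1=I  mem[L1]=10
7. P1: store L2 := 71  bus=[BusRdX,Flush]  L2: P0=I P1=M  mem[L2]=64
8. P0: store L3 := 83  bus=[BusRdX,Flush]  L3: P0=M P1=I  mem[L3]=88
9. P1: load  L2  bus=[-]  L2: P0=I P1=M  mem[L2]=64
10. P1: store L3 := 78  bus=[BusRdX,Flush]  L3: P0=I P1=M  mem[L3]=83
11. P1: store L3 := 94  bus=[-]  L3: P0=I P1=M  mem[L3]=83
12. P0: load  L3  bus=[BusRd]  L3: P0=S P1=O  mem[L3]=83
13. P1: load  L3  bus=[-]  L3: P0=S P1=O  mem[L3]=83
14. P1: store L2 := 27  bus=[-]  L2: P0=I P1=M  mem[L2]=64
15. P1: load  L3  bus=[-]  L3: P0=S P1=O  mem[L3]=83
16. P1: store L3 := 59  bus=[BusUpgr]  L3: P0=I P1=M  mem[L3]=83
17. P1: load  L3  bus=[-]  L3: P0=I P1=M  mem[L3]=83
18. P1: store L3 := 41  bus=[-]  L3: P0=I P1=M  mem[L3]=83
19. P1: load  L3  bus=[-]  L3: P0=I P1=M  mem[L3]=83
20. P1: store L0 := 4  bus=[-]  L0: P0=I P1=M  mem[L0]=20
21. P1: store L0 := 5  bus=[-]  L0: P0=I P1=M  mem[L0]=20
22. P0: store L0 := 89  bus=[BusRdX,Flush]  L0: P0=M P1=I  mem[L0]=5
23. P1: load  L1  bus=[BusRd]  L1: P0=S P1=S  mem[L1]=10
24. P1: load  L0  bus=[BusRd]  L0: P0=O P1=S  mem[L0]=5
25. P0: store L0 := 45  bus=[BusUpgr]  L0: P0=M P1=I  mem[L0]=5
26. P1: store L2 := 88  bus=[-]  L2: P0=I P1=M  mem[L2]=64
27. P0: load  L3  bus=[BusRd]  L3: P0=S P1=O  mem[L3]=83
28. P0: load  L0  bus=[-]  L0: P0=M P1=I  mem[L0]=5
29. P0: store L0 := 20  bus=[-]  L0: P0=M P1=I  mem[L0]=5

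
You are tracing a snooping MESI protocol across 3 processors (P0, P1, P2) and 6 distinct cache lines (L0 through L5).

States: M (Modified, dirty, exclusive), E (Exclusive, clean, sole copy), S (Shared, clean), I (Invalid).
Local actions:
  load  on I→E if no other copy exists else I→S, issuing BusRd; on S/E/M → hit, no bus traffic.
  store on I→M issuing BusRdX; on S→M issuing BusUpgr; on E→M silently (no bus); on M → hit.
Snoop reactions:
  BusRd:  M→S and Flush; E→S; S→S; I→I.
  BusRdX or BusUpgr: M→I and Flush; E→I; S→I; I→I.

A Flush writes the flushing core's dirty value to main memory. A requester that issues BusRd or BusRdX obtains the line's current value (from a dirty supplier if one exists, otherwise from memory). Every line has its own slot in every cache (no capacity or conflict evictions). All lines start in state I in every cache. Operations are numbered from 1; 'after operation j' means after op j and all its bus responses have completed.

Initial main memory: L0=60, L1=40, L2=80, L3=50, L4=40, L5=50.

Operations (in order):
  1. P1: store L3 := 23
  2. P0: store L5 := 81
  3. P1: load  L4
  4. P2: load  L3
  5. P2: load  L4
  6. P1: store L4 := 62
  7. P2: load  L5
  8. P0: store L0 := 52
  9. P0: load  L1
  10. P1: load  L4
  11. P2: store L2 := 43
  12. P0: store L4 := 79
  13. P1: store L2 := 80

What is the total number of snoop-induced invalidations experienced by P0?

invalidations = 0

  op1 P1: store L3 := 23 → I/M/I on L3; bus BusRdX; mem=50
  op2 P0: store L5 := 81 → M/I/I on L5; bus BusRdX; mem=50
  op3 P1: load  L4 → I/E/I on L4; bus BusRd; mem=40
  op4 P2: load  L3 → I/S/S on L3; bus BusRd Flush; mem=23
  op5 P2: load  L4 → I/S/S on L4; bus BusRd; mem=40
  op6 P1: store L4 := 62 → I/M/I on L4; bus BusUpgr; mem=40
  op7 P2: load  L5 → S/I/S on L5; bus BusRd Flush; mem=81
  op8 P0: store L0 := 52 → M/I/I on L0; bus BusRdX; mem=60
  op9 P0: load  L1 → E/I/I on L1; bus BusRd; mem=40
  op10 P1: load  L4 → I/M/I on L4; bus (none); mem=40
  op11 P2: store L2 := 43 → I/I/M on L2; bus BusRdX; mem=80
  op12 P0: store L4 := 79 → M/I/I on L4; bus BusRdX Flush; mem=62
  op13 P1: store L2 := 80 → I/M/I on L2; bus BusRdX Flush; mem=43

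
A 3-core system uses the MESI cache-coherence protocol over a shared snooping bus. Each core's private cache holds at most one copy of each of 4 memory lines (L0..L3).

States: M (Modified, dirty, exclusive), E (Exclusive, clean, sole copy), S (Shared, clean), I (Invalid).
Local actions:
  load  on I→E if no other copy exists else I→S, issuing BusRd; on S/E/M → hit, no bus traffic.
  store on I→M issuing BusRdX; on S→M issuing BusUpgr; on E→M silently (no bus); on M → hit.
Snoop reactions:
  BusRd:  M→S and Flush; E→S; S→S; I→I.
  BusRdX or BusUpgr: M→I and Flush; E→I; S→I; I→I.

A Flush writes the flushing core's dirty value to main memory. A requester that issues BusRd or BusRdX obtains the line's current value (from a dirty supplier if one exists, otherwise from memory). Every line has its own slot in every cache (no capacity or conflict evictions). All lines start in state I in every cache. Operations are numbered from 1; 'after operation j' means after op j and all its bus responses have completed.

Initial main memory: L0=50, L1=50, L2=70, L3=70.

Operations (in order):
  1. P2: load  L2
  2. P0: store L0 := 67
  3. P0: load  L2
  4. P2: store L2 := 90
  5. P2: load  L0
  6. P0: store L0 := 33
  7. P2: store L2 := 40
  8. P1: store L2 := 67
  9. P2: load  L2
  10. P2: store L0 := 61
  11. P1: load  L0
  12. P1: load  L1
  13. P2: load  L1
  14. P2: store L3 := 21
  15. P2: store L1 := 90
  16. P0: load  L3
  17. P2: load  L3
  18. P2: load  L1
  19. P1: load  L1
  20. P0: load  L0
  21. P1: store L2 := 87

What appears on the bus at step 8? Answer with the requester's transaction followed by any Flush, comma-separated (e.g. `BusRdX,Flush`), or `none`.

1. P2: load  L2  bus=[BusRd]  L2: P0=I P1=I P2=E  mem[L2]=70
2. P0: store L0 := 67  bus=[BusRdX]  L0: P0=M P1=I P2=I  mem[L0]=50
3. P0: load  L2  bus=[BusRd]  L2: P0=S P1=I P2=S  mem[L2]=70
4. P2: store L2 := 90  bus=[BusUpgr]  L2: P0=I P1=I P2=M  mem[L2]=70
5. P2: load  L0  bus=[BusRd,Flush]  L0: P0=S P1=I P2=S  mem[L0]=67
6. P0: store L0 := 33  bus=[BusUpgr]  L0: P0=M P1=I P2=I  mem[L0]=67
7. P2: store L2 := 40  bus=[-]  L2: P0=I P1=I P2=M  mem[L2]=70
8. P1: store L2 := 67  bus=[BusRdX,Flush]  L2: P0=I P1=M P2=I  mem[L2]=40
9. P2: load  L2  bus=[BusRd,Flush]  L2: P0=I P1=S P2=S  mem[L2]=67
10. P2: store L0 := 61  bus=[BusRdX,Flush]  L0: P0=I P1=I P2=M  mem[L0]=33
11. P1: load  L0  bus=[BusRd,Flush]  L0: P0=I P1=S P2=S  mem[L0]=61
12. P1: load  L1  bus=[BusRd]  L1: P0=I P1=E P2=I  mem[L1]=50
13. P2: load  L1  bus=[BusRd]  L1: P0=I P1=S P2=S  mem[L1]=50
14. P2: store L3 := 21  bus=[BusRdX]  L3: P0=I P1=I P2=M  mem[L3]=70
15. P2: store L1 := 90  bus=[BusUpgr]  L1: P0=I P1=I P2=M  mem[L1]=50
16. P0: load  L3  bus=[BusRd,Flush]  L3: P0=S P1=I P2=S  mem[L3]=21
17. P2: load  L3  bus=[-]  L3: P0=S P1=I P2=S  mem[L3]=21
18. P2: load  L1  bus=[-]  L1: P0=I P1=I P2=M  mem[L1]=50
19. P1: load  L1  bus=[BusRd,Flush]  L1: P0=I P1=S P2=S  mem[L1]=90
20. P0: load  L0  bus=[BusRd]  L0: P0=S P1=S P2=S  mem[L0]=61
21. P1: store L2 := 87  bus=[BusUpgr]  L2: P0=I P1=M P2=I  mem[L2]=67

bus = BusRdX,Flush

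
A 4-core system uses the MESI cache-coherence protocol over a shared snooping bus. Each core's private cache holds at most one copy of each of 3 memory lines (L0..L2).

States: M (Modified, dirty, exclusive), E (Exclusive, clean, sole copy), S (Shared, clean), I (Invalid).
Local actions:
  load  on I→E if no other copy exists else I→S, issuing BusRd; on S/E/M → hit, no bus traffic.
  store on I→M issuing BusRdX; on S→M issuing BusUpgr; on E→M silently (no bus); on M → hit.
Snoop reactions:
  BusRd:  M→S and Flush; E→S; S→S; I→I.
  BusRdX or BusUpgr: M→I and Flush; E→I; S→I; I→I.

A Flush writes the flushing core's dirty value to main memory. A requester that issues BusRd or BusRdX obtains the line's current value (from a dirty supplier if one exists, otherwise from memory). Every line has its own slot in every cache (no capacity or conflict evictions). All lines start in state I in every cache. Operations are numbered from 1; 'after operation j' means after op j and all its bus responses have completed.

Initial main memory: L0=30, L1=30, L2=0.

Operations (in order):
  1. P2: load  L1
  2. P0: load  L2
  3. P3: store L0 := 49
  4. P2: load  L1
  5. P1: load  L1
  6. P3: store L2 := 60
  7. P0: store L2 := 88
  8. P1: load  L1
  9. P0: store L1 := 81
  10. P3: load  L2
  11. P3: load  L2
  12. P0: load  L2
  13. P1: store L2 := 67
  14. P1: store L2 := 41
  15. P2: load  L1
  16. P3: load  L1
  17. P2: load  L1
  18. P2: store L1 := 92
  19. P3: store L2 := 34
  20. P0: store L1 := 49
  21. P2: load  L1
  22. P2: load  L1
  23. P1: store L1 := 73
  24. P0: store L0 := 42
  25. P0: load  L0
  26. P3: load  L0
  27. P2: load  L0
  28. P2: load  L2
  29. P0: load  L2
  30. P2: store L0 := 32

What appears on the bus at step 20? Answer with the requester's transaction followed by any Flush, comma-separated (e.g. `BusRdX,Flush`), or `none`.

  op1 P2: load  L1 → I/I/E/I on L1; bus BusRd; mem=30
  op2 P0: load  L2 → E/I/I/I on L2; bus BusRd; mem=0
  op3 P3: store L0 := 49 → I/I/I/M on L0; bus BusRdX; mem=30
  op4 P2: load  L1 → I/I/E/I on L1; bus (none); mem=30
  op5 P1: load  L1 → I/S/S/I on L1; bus BusRd; mem=30
  op6 P3: store L2 := 60 → I/I/I/M on L2; bus BusRdX; mem=0
  op7 P0: store L2 := 88 → M/I/I/I on L2; bus BusRdX Flush; mem=60
  op8 P1: load  L1 → I/S/S/I on L1; bus (none); mem=30
  op9 P0: store L1 := 81 → M/I/I/I on L1; bus BusRdX; mem=30
  op10 P3: load  L2 → S/I/I/S on L2; bus BusRd Flush; mem=88
  op11 P3: load  L2 → S/I/I/S on L2; bus (none); mem=88
  op12 P0: load  L2 → S/I/I/S on L2; bus (none); mem=88
  op13 P1: store L2 := 67 → I/M/I/I on L2; bus BusRdX; mem=88
  op14 P1: store L2 := 41 → I/M/I/I on L2; bus (none); mem=88
  op15 P2: load  L1 → S/I/S/I on L1; bus BusRd Flush; mem=81
  op16 P3: load  L1 → S/I/S/S on L1; bus BusRd; mem=81
  op17 P2: load  L1 → S/I/S/S on L1; bus (none); mem=81
  op18 P2: store L1 := 92 → I/I/M/I on L1; bus BusUpgr; mem=81
  op19 P3: store L2 := 34 → I/I/I/M on L2; bus BusRdX Flush; mem=41
  op20 P0: store L1 := 49 → M/I/I/I on L1; bus BusRdX Flush; mem=92
  op21 P2: load  L1 → S/I/S/I on L1; bus BusRd Flush; mem=49
  op22 P2: load  L1 → S/I/S/I on L1; bus (none); mem=49
  op23 P1: store L1 := 73 → I/M/I/I on L1; bus BusRdX; mem=49
  op24 P0: store L0 := 42 → M/I/I/I on L0; bus BusRdX Flush; mem=49
  op25 P0: load  L0 → M/I/I/I on L0; bus (none); mem=49
  op26 P3: load  L0 → S/I/I/S on L0; bus BusRd Flush; mem=42
  op27 P2: load  L0 → S/I/S/S on L0; bus BusRd; mem=42
  op28 P2: load  L2 → I/I/S/S on L2; bus BusRd Flush; mem=34
  op29 P0: load  L2 → S/I/S/S on L2; bus BusRd; mem=34
  op30 P2: store L0 := 32 → I/I/M/I on L0; bus BusUpgr; mem=42

bus = BusRdX,Flush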